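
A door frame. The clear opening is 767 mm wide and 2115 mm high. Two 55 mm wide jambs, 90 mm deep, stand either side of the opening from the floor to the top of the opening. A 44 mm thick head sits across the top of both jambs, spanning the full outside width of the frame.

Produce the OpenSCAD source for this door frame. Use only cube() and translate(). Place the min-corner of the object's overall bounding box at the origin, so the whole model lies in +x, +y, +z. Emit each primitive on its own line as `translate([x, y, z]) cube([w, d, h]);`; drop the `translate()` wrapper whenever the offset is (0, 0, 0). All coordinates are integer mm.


cube([55, 90, 2115]);
translate([822, 0, 0]) cube([55, 90, 2115]);
translate([0, 0, 2115]) cube([877, 90, 44]);


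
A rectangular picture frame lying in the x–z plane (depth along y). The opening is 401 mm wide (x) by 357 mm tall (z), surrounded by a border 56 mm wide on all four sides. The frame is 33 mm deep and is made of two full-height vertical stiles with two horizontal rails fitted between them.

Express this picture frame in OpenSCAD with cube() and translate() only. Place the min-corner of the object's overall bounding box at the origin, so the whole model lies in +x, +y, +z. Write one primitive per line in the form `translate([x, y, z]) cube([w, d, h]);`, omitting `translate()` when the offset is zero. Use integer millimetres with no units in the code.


cube([56, 33, 469]);
translate([457, 0, 0]) cube([56, 33, 469]);
translate([56, 0, 0]) cube([401, 33, 56]);
translate([56, 0, 413]) cube([401, 33, 56]);


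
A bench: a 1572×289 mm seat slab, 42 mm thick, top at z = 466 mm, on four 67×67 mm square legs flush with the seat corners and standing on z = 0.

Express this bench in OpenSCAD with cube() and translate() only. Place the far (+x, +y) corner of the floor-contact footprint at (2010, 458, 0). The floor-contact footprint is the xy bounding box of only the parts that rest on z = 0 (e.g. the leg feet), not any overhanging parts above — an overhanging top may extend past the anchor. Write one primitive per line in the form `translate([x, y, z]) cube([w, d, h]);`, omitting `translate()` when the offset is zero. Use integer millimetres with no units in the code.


translate([438, 169, 424]) cube([1572, 289, 42]);
translate([438, 169, 0]) cube([67, 67, 424]);
translate([438, 391, 0]) cube([67, 67, 424]);
translate([1943, 169, 0]) cube([67, 67, 424]);
translate([1943, 391, 0]) cube([67, 67, 424]);


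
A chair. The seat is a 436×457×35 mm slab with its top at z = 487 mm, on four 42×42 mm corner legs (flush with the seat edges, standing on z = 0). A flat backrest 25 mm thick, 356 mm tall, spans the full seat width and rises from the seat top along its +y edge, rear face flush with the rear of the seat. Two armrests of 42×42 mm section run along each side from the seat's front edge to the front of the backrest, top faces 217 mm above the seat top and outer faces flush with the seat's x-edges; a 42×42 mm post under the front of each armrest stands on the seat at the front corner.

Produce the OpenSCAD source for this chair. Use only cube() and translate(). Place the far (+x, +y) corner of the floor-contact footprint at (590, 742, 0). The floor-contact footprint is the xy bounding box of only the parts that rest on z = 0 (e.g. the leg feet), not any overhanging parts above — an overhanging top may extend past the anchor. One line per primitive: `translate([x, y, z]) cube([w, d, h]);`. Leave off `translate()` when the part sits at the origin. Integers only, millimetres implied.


translate([154, 285, 452]) cube([436, 457, 35]);
translate([154, 285, 0]) cube([42, 42, 452]);
translate([548, 285, 0]) cube([42, 42, 452]);
translate([154, 700, 0]) cube([42, 42, 452]);
translate([548, 700, 0]) cube([42, 42, 452]);
translate([154, 717, 487]) cube([436, 25, 356]);
translate([154, 285, 662]) cube([42, 432, 42]);
translate([548, 285, 662]) cube([42, 432, 42]);
translate([154, 285, 487]) cube([42, 42, 175]);
translate([548, 285, 487]) cube([42, 42, 175]);


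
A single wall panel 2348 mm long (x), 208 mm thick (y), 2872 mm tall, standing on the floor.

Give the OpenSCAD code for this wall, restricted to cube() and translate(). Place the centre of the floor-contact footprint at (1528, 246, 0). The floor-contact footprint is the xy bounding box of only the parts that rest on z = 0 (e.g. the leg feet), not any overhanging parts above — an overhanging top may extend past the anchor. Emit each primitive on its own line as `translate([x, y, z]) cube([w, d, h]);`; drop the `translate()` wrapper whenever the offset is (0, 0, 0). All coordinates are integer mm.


translate([354, 142, 0]) cube([2348, 208, 2872]);


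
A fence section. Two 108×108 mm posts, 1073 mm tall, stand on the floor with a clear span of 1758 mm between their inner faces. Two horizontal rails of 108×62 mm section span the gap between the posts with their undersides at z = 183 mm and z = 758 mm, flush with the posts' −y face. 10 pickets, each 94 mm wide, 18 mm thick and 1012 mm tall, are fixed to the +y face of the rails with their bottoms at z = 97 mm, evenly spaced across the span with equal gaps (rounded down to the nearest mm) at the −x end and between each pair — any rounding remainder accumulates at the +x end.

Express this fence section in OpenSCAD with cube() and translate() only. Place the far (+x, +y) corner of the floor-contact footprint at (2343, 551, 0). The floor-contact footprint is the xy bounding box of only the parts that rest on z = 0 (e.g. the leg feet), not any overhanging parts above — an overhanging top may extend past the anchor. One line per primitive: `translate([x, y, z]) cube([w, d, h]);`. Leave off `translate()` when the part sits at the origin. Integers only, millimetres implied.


translate([369, 443, 0]) cube([108, 108, 1073]);
translate([2235, 443, 0]) cube([108, 108, 1073]);
translate([477, 443, 183]) cube([1758, 108, 62]);
translate([477, 443, 758]) cube([1758, 108, 62]);
translate([551, 551, 97]) cube([94, 18, 1012]);
translate([719, 551, 97]) cube([94, 18, 1012]);
translate([887, 551, 97]) cube([94, 18, 1012]);
translate([1055, 551, 97]) cube([94, 18, 1012]);
translate([1223, 551, 97]) cube([94, 18, 1012]);
translate([1391, 551, 97]) cube([94, 18, 1012]);
translate([1559, 551, 97]) cube([94, 18, 1012]);
translate([1727, 551, 97]) cube([94, 18, 1012]);
translate([1895, 551, 97]) cube([94, 18, 1012]);
translate([2063, 551, 97]) cube([94, 18, 1012]);


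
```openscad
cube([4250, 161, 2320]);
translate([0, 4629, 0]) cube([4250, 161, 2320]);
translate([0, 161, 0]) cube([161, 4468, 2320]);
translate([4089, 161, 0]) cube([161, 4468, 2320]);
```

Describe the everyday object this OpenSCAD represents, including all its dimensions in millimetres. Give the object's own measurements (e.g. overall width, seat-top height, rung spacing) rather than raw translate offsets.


The wall frame of a small rectangular building: four walls, each 2320 mm tall and 161 mm thick, enclosing a footprint 4250 mm (x) by 4790 mm (y) outside-to-outside, with no floor or roof. The front and back walls (the −y and +y sides) span the full width; the two side walls fit between them.


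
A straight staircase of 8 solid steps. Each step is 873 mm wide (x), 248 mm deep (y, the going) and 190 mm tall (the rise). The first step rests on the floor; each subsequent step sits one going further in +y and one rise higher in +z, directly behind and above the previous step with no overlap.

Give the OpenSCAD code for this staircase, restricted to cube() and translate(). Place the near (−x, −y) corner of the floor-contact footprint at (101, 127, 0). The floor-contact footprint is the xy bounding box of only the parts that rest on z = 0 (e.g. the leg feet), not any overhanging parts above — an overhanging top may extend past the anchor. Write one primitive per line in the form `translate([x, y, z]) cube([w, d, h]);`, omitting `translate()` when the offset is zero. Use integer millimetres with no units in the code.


translate([101, 127, 0]) cube([873, 248, 190]);
translate([101, 375, 190]) cube([873, 248, 190]);
translate([101, 623, 380]) cube([873, 248, 190]);
translate([101, 871, 570]) cube([873, 248, 190]);
translate([101, 1119, 760]) cube([873, 248, 190]);
translate([101, 1367, 950]) cube([873, 248, 190]);
translate([101, 1615, 1140]) cube([873, 248, 190]);
translate([101, 1863, 1330]) cube([873, 248, 190]);


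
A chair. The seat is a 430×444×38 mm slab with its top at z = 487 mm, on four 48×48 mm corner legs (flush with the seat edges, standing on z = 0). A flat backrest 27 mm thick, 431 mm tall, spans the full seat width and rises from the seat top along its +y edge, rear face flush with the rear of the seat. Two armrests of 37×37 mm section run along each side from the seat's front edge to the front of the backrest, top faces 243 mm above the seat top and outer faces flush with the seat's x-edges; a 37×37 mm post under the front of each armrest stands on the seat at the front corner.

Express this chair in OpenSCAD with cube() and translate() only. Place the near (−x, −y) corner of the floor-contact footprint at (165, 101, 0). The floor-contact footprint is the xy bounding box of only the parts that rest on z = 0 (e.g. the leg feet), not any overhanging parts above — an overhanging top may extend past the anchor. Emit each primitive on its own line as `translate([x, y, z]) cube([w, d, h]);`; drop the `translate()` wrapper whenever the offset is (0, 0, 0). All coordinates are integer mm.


translate([165, 101, 449]) cube([430, 444, 38]);
translate([165, 101, 0]) cube([48, 48, 449]);
translate([547, 101, 0]) cube([48, 48, 449]);
translate([165, 497, 0]) cube([48, 48, 449]);
translate([547, 497, 0]) cube([48, 48, 449]);
translate([165, 518, 487]) cube([430, 27, 431]);
translate([165, 101, 693]) cube([37, 417, 37]);
translate([558, 101, 693]) cube([37, 417, 37]);
translate([165, 101, 487]) cube([37, 37, 206]);
translate([558, 101, 487]) cube([37, 37, 206]);


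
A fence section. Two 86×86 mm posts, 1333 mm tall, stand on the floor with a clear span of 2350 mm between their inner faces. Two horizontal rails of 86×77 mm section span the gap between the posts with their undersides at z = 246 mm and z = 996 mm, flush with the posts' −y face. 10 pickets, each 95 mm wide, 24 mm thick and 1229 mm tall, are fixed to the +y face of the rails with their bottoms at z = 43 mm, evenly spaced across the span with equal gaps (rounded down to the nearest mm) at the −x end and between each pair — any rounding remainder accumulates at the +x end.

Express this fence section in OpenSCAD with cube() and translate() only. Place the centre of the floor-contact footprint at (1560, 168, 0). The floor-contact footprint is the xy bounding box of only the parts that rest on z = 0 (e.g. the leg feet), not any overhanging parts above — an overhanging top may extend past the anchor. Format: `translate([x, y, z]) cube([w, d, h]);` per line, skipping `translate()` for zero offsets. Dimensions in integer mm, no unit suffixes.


translate([299, 125, 0]) cube([86, 86, 1333]);
translate([2735, 125, 0]) cube([86, 86, 1333]);
translate([385, 125, 246]) cube([2350, 86, 77]);
translate([385, 125, 996]) cube([2350, 86, 77]);
translate([512, 211, 43]) cube([95, 24, 1229]);
translate([734, 211, 43]) cube([95, 24, 1229]);
translate([956, 211, 43]) cube([95, 24, 1229]);
translate([1178, 211, 43]) cube([95, 24, 1229]);
translate([1400, 211, 43]) cube([95, 24, 1229]);
translate([1622, 211, 43]) cube([95, 24, 1229]);
translate([1844, 211, 43]) cube([95, 24, 1229]);
translate([2066, 211, 43]) cube([95, 24, 1229]);
translate([2288, 211, 43]) cube([95, 24, 1229]);
translate([2510, 211, 43]) cube([95, 24, 1229]);


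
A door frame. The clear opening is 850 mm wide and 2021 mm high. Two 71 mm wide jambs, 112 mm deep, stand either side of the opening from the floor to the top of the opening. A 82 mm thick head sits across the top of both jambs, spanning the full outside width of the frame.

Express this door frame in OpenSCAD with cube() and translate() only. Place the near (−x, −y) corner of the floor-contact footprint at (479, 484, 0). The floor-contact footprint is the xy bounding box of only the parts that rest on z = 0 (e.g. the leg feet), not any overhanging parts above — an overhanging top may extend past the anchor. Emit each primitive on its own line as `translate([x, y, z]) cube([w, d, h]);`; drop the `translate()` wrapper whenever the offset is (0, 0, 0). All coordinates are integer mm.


translate([479, 484, 0]) cube([71, 112, 2021]);
translate([1400, 484, 0]) cube([71, 112, 2021]);
translate([479, 484, 2021]) cube([992, 112, 82]);


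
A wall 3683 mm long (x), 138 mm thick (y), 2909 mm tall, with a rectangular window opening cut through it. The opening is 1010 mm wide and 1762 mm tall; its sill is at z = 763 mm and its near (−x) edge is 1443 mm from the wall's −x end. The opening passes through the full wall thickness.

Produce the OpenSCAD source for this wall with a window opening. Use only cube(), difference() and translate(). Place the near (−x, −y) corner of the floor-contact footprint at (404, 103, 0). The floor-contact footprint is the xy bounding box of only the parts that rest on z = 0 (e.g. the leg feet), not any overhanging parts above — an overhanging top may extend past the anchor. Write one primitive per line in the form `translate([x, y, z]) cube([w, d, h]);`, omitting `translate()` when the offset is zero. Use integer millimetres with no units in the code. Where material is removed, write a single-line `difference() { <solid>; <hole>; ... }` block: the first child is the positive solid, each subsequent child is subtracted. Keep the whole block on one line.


difference() { translate([404, 103, 0]) cube([3683, 138, 2909]); translate([1847, 103, 763]) cube([1010, 138, 1762]); }


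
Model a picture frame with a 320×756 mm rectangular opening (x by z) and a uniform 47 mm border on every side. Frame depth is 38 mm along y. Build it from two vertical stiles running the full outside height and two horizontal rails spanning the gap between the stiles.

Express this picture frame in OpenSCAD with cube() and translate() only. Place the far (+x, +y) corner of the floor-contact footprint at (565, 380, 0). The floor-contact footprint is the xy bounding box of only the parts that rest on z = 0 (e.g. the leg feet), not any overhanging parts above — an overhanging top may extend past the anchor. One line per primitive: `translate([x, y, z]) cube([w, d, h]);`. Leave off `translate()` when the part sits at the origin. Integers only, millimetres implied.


translate([151, 342, 0]) cube([47, 38, 850]);
translate([518, 342, 0]) cube([47, 38, 850]);
translate([198, 342, 0]) cube([320, 38, 47]);
translate([198, 342, 803]) cube([320, 38, 47]);


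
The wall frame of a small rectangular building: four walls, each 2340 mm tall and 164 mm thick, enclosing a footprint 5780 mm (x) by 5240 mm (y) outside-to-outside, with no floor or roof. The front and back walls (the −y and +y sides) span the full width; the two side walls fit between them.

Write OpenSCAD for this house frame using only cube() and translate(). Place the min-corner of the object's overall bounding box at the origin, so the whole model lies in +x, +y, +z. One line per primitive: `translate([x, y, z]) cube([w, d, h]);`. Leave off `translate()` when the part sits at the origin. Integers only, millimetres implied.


cube([5780, 164, 2340]);
translate([0, 5076, 0]) cube([5780, 164, 2340]);
translate([0, 164, 0]) cube([164, 4912, 2340]);
translate([5616, 164, 0]) cube([164, 4912, 2340]);


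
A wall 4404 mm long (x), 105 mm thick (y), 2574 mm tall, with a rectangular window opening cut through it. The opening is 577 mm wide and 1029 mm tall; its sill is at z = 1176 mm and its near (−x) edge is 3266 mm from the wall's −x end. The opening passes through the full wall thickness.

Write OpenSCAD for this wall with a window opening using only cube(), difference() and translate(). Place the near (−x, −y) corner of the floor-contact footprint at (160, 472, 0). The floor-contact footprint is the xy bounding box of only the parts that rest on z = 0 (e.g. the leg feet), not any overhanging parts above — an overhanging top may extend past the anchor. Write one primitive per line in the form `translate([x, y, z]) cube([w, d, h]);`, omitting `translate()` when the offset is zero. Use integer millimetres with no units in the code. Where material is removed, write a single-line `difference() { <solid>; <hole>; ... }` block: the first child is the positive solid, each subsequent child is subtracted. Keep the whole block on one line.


difference() { translate([160, 472, 0]) cube([4404, 105, 2574]); translate([3426, 472, 1176]) cube([577, 105, 1029]); }


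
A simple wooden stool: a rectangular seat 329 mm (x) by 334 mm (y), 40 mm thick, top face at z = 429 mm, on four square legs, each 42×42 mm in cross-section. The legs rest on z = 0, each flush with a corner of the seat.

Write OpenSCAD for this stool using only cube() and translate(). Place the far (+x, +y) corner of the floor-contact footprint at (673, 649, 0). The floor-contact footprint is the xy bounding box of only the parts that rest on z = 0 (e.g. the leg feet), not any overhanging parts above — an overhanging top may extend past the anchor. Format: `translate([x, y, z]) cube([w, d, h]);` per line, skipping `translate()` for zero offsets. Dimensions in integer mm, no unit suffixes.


// leg_h = 429 - 40 = 389
translate([344, 315, 389]) cube([329, 334, 40]);
translate([344, 315, 0]) cube([42, 42, 389]);
translate([631, 315, 0]) cube([42, 42, 389]);
translate([344, 607, 0]) cube([42, 42, 389]);
translate([631, 607, 0]) cube([42, 42, 389]);


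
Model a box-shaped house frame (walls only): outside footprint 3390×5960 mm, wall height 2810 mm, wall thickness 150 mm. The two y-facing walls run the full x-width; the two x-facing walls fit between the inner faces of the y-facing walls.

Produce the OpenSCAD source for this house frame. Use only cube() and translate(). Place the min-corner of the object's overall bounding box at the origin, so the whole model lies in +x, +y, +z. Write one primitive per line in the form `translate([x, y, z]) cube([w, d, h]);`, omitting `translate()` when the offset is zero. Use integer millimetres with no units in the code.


cube([3390, 150, 2810]);
translate([0, 5810, 0]) cube([3390, 150, 2810]);
translate([0, 150, 0]) cube([150, 5660, 2810]);
translate([3240, 150, 0]) cube([150, 5660, 2810]);


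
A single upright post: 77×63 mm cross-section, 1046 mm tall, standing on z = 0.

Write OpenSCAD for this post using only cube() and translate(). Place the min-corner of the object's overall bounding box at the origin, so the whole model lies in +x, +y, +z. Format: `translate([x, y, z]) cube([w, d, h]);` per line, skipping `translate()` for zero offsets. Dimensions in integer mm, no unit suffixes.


cube([77, 63, 1046]);


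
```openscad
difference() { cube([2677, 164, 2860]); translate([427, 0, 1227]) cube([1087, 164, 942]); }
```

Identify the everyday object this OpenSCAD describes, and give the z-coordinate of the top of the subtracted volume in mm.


A wall with a window opening. The window head height is 2169 mm.

A wall with a rectangular opening subtracted — a window. Sill at z = 1227, opening 942 mm tall, so the head is at 1227 + 942 = 2169 mm.


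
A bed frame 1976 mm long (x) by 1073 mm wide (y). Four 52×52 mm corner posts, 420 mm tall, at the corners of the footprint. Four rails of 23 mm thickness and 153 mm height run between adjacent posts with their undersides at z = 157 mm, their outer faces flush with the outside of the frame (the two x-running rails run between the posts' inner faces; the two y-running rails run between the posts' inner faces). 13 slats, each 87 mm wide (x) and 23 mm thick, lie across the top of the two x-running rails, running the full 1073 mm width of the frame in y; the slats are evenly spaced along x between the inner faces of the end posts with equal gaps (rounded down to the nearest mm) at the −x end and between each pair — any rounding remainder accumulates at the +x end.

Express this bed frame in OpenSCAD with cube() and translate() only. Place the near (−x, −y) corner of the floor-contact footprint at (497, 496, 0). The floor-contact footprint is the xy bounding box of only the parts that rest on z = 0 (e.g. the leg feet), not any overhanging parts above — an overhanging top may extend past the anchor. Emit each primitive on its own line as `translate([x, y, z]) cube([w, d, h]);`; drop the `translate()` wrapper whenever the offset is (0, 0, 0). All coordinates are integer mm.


translate([497, 496, 0]) cube([52, 52, 420]);
translate([497, 1517, 0]) cube([52, 52, 420]);
translate([2421, 496, 0]) cube([52, 52, 420]);
translate([2421, 1517, 0]) cube([52, 52, 420]);
translate([549, 496, 157]) cube([1872, 23, 153]);
translate([549, 1546, 157]) cube([1872, 23, 153]);
translate([497, 548, 157]) cube([23, 969, 153]);
translate([2450, 548, 157]) cube([23, 969, 153]);
translate([601, 496, 310]) cube([87, 1073, 23]);
translate([740, 496, 310]) cube([87, 1073, 23]);
translate([879, 496, 310]) cube([87, 1073, 23]);
translate([1018, 496, 310]) cube([87, 1073, 23]);
translate([1157, 496, 310]) cube([87, 1073, 23]);
translate([1296, 496, 310]) cube([87, 1073, 23]);
translate([1435, 496, 310]) cube([87, 1073, 23]);
translate([1574, 496, 310]) cube([87, 1073, 23]);
translate([1713, 496, 310]) cube([87, 1073, 23]);
translate([1852, 496, 310]) cube([87, 1073, 23]);
translate([1991, 496, 310]) cube([87, 1073, 23]);
translate([2130, 496, 310]) cube([87, 1073, 23]);
translate([2269, 496, 310]) cube([87, 1073, 23]);


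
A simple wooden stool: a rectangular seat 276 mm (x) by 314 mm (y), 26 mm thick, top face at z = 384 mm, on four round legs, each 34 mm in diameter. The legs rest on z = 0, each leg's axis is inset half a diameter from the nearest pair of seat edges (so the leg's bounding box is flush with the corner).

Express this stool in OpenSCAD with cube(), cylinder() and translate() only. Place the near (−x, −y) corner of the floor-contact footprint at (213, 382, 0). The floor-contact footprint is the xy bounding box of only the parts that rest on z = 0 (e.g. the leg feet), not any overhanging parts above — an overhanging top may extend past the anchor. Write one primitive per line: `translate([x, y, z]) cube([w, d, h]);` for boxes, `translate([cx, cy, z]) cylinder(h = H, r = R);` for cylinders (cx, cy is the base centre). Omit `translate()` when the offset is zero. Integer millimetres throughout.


translate([213, 382, 358]) cube([276, 314, 26]);
translate([230, 399, 0]) cylinder(h = 358, r = 17);
translate([472, 399, 0]) cylinder(h = 358, r = 17);
translate([230, 679, 0]) cylinder(h = 358, r = 17);
translate([472, 679, 0]) cylinder(h = 358, r = 17);


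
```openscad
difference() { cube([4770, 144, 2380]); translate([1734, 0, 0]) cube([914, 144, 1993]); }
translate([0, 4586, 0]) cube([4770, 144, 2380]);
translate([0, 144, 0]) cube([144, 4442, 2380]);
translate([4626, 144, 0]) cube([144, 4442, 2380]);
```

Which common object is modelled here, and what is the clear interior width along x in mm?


A single room. The interior width is 4482 mm.

Four walls enclosing a rectangle with a door in the front wall — a room. Outside width 4770 minus two 144 mm walls gives 4482 mm.


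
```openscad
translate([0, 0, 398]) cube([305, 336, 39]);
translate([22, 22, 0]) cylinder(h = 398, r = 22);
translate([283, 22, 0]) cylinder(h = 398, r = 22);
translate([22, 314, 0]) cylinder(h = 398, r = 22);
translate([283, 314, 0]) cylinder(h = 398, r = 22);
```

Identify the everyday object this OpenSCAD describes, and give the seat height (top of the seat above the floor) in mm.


A stool. The seat height is 437 mm.

A 305×336×39 slab at z = 398 on four corner cylinders — a stool. The seat top is 398 + 39 = 437 mm.


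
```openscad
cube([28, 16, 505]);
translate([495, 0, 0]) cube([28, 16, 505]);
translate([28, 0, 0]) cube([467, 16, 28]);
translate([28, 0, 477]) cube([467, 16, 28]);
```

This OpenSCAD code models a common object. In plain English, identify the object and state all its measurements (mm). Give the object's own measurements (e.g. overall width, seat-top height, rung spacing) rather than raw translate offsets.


A rectangular picture frame lying in the x–z plane (depth along y). The opening is 467 mm wide (x) by 449 mm tall (z), surrounded by a border 28 mm wide on all four sides. The frame is 16 mm deep and is made of two full-height vertical stiles with two horizontal rails fitted between them.


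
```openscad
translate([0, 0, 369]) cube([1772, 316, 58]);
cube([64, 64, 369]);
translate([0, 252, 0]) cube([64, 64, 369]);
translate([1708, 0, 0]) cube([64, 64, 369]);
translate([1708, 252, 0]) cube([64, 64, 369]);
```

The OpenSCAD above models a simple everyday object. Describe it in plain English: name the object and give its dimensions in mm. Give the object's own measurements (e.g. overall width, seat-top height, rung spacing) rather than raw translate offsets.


A bench: a 1772×316 mm seat slab, 58 mm thick, top at z = 427 mm, on four 64×64 mm square legs flush with the seat corners and standing on z = 0.


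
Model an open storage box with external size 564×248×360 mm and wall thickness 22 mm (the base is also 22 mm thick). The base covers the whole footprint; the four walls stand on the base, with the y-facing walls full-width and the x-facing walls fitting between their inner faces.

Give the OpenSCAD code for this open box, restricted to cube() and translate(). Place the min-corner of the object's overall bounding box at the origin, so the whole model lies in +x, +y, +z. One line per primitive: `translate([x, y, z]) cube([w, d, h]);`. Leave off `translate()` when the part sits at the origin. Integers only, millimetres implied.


cube([564, 248, 22]);
translate([0, 0, 22]) cube([564, 22, 338]);
translate([0, 226, 22]) cube([564, 22, 338]);
translate([0, 22, 22]) cube([22, 204, 338]);
translate([542, 22, 22]) cube([22, 204, 338]);


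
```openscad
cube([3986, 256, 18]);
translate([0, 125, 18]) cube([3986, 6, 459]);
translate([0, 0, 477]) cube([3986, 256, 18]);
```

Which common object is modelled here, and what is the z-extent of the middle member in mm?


An I-beam. The web height is 459 mm.

Two wide flanges with a thin centred web — an I-beam. Overall 495 mm minus two 18 mm flanges gives a web of 495 − 2·18 = 459 mm.


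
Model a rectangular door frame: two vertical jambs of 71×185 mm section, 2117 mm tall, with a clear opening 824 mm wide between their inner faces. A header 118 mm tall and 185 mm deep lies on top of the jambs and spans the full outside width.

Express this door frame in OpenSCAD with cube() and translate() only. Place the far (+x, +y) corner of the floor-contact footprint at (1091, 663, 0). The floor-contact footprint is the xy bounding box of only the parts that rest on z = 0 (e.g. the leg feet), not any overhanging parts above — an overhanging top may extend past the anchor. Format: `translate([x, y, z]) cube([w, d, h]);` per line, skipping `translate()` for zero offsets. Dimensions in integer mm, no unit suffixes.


translate([125, 478, 0]) cube([71, 185, 2117]);
translate([1020, 478, 0]) cube([71, 185, 2117]);
translate([125, 478, 2117]) cube([966, 185, 118]);


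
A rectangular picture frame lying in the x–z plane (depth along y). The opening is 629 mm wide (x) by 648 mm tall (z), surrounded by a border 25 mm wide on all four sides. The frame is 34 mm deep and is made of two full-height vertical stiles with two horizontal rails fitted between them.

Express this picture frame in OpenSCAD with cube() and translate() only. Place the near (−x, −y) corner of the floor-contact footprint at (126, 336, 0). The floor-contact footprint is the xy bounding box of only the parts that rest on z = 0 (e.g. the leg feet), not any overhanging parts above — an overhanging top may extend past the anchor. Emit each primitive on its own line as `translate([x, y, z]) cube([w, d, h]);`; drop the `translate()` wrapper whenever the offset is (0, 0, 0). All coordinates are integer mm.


translate([126, 336, 0]) cube([25, 34, 698]);
translate([780, 336, 0]) cube([25, 34, 698]);
translate([151, 336, 0]) cube([629, 34, 25]);
translate([151, 336, 673]) cube([629, 34, 25]);


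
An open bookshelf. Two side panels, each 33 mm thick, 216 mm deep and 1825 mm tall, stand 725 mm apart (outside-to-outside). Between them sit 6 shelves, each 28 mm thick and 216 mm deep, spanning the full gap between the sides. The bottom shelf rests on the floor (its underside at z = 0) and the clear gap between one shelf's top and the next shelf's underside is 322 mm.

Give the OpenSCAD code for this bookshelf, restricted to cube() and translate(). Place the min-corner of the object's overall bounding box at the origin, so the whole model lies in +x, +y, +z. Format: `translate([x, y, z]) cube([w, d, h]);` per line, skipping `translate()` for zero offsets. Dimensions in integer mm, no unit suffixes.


cube([33, 216, 1825]);
translate([692, 0, 0]) cube([33, 216, 1825]);
translate([33, 0, 0]) cube([659, 216, 28]);
translate([33, 0, 350]) cube([659, 216, 28]);
translate([33, 0, 700]) cube([659, 216, 28]);
translate([33, 0, 1050]) cube([659, 216, 28]);
translate([33, 0, 1400]) cube([659, 216, 28]);
translate([33, 0, 1750]) cube([659, 216, 28]);


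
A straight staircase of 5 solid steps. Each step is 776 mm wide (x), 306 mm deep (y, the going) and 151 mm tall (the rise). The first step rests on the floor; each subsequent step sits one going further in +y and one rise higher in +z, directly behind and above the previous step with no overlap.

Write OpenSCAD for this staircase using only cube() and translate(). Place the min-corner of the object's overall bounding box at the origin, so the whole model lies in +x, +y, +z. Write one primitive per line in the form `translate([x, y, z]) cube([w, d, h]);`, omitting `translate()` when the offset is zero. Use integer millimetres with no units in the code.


cube([776, 306, 151]);
translate([0, 306, 151]) cube([776, 306, 151]);
translate([0, 612, 302]) cube([776, 306, 151]);
translate([0, 918, 453]) cube([776, 306, 151]);
translate([0, 1224, 604]) cube([776, 306, 151]);


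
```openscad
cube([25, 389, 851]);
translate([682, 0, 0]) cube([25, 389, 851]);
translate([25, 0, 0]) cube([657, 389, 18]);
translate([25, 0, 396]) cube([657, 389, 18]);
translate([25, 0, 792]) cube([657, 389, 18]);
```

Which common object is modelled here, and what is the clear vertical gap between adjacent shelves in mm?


A bookshelf. The clear shelf gap is 378 mm.

Two tall side panels with 3 horizontal boards between them — a bookshelf. The first two shelf undersides are at z = 0 and z = 396; with shelf thickness 18, the clear gap is 396 − 0 − 18 = 378 mm.


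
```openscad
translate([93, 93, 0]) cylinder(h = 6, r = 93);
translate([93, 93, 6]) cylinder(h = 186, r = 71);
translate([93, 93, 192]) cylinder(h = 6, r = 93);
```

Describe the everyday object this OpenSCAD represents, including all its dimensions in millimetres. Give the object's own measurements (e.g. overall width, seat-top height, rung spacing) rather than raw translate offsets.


A spool: two coaxial disc flanges of radius 93 mm and thickness 6 mm, joined by a core cylinder of radius 71 mm and height 186 mm. The lower flange rests on z = 0 and the three cylinders share a vertical axis.


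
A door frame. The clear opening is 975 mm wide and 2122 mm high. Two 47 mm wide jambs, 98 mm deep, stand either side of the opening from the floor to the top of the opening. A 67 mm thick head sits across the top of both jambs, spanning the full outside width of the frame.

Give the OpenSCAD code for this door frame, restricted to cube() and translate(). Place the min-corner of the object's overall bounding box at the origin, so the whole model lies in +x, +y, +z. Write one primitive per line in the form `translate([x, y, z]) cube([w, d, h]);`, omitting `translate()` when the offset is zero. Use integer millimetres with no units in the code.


cube([47, 98, 2122]);
translate([1022, 0, 0]) cube([47, 98, 2122]);
translate([0, 0, 2122]) cube([1069, 98, 67]);


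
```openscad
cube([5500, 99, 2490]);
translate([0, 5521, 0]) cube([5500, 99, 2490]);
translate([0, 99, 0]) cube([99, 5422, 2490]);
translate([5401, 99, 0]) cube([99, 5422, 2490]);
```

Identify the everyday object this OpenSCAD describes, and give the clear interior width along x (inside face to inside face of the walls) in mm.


A house (or room) frame. The interior width is 5302 mm.

Four 2490 mm walls enclosing a rectangle with no floor or roof — a room or house frame. Outside width is 5500 mm and wall thickness is 99 mm, so the interior width is 5500 − 2 × 99 = 5302 mm.


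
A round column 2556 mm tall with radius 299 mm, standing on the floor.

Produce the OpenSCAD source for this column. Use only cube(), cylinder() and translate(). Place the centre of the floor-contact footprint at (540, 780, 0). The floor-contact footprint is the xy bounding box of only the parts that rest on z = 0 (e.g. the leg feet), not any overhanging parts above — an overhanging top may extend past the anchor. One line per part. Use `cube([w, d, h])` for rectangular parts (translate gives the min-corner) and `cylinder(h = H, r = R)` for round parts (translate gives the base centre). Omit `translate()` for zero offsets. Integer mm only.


translate([540, 780, 0]) cylinder(h = 2556, r = 299);


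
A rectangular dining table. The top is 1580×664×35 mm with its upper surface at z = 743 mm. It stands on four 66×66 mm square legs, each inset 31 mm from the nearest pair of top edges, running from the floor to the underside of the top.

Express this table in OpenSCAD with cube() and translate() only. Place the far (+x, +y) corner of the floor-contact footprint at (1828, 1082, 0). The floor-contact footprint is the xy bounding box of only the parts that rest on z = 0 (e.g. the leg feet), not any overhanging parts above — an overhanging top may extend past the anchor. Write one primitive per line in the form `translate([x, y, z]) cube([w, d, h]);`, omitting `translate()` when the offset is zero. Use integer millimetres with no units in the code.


// leg_h = 743 - 35 = 708
translate([279, 449, 708]) cube([1580, 664, 35]);
translate([310, 480, 0]) cube([66, 66, 708]);
translate([1762, 480, 0]) cube([66, 66, 708]);
translate([310, 1016, 0]) cube([66, 66, 708]);
translate([1762, 1016, 0]) cube([66, 66, 708]);


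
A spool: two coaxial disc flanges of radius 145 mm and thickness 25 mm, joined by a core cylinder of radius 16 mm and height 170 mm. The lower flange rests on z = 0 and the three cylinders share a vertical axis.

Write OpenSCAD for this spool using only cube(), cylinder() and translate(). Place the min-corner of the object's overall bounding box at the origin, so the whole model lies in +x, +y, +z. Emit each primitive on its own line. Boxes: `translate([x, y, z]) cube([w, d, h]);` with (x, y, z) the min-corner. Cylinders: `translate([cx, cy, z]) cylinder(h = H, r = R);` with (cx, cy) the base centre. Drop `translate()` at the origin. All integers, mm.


translate([145, 145, 0]) cylinder(h = 25, r = 145);
translate([145, 145, 25]) cylinder(h = 170, r = 16);
translate([145, 145, 195]) cylinder(h = 25, r = 145);


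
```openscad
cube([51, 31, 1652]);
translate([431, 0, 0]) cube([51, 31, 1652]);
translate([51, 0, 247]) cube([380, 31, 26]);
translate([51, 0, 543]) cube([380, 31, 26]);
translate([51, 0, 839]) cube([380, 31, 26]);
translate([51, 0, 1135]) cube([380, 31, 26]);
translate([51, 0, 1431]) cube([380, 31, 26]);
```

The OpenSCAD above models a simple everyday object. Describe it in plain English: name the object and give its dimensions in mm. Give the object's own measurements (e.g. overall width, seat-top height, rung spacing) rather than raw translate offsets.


A straight ladder. Two 51×31 mm vertical rails, 1652 mm tall, stand 482 mm apart (outside-to-outside) with their front faces coplanar on the −y side. 5 rungs, each 31 mm deep and 26 mm tall, span between the inner faces of the rails, front faces flush with the rails. The lowest rung's underside is at z = 247 mm and rungs are spaced 296 mm apart (underside to underside).


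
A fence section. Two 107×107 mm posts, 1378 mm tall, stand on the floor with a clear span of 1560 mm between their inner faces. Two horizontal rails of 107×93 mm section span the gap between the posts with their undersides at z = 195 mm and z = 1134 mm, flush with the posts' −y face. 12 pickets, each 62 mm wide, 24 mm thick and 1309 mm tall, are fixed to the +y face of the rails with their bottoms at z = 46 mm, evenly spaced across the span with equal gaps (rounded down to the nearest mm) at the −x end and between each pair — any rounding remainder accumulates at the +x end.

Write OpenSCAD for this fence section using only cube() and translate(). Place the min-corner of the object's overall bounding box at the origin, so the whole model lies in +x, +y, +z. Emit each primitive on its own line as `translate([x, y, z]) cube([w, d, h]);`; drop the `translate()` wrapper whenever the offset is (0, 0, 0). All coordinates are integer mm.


cube([107, 107, 1378]);
translate([1667, 0, 0]) cube([107, 107, 1378]);
translate([107, 0, 195]) cube([1560, 107, 93]);
translate([107, 0, 1134]) cube([1560, 107, 93]);
translate([169, 107, 46]) cube([62, 24, 1309]);
translate([293, 107, 46]) cube([62, 24, 1309]);
translate([417, 107, 46]) cube([62, 24, 1309]);
translate([541, 107, 46]) cube([62, 24, 1309]);
translate([665, 107, 46]) cube([62, 24, 1309]);
translate([789, 107, 46]) cube([62, 24, 1309]);
translate([913, 107, 46]) cube([62, 24, 1309]);
translate([1037, 107, 46]) cube([62, 24, 1309]);
translate([1161, 107, 46]) cube([62, 24, 1309]);
translate([1285, 107, 46]) cube([62, 24, 1309]);
translate([1409, 107, 46]) cube([62, 24, 1309]);
translate([1533, 107, 46]) cube([62, 24, 1309]);


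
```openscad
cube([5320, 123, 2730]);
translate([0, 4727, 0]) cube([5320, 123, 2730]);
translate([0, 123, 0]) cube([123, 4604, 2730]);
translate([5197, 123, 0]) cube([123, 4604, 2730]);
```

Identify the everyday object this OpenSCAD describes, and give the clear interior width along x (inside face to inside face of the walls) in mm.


A house (or room) frame. The interior width is 5074 mm.

Four 2730 mm walls enclosing a rectangle with no floor or roof — a room or house frame. Outside width is 5320 mm and wall thickness is 123 mm, so the interior width is 5320 − 2 × 123 = 5074 mm.


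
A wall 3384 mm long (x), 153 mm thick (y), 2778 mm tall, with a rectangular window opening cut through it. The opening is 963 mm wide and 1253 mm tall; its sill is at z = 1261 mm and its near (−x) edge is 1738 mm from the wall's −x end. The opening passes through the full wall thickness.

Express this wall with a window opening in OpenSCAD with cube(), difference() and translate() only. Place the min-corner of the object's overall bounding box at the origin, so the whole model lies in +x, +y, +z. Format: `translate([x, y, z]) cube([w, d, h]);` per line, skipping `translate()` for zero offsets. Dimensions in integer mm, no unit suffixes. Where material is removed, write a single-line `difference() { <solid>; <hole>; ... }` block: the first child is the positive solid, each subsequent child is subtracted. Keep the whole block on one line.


difference() { cube([3384, 153, 2778]); translate([1738, 0, 1261]) cube([963, 153, 1253]); }


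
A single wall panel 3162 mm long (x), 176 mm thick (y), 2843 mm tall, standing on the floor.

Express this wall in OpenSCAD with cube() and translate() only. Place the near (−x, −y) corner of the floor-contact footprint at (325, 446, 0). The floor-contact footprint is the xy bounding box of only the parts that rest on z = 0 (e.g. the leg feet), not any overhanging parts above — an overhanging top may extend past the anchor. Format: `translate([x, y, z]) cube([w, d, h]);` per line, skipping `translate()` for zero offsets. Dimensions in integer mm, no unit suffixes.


translate([325, 446, 0]) cube([3162, 176, 2843]);
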